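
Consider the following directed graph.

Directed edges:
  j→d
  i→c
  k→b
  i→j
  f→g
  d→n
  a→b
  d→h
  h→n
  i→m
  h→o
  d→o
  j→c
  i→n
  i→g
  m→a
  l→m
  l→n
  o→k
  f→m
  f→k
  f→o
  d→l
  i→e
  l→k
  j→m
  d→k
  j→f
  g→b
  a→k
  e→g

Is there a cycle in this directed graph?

DFS with white/gray/black marking, starting from d:
d gray
  n gray
  n black
  h gray
    h→n: n black — skip
    o gray
      k gray
        b gray
        b black
      k black
    o black
  h black
  d→k: k black — skip
  d→o: o black — skip
  l gray
    l→n: n black — skip
    l→k: k black — skip
    m gray
      a gray
        a→k: k black — skip
        a→b: b black — skip
      a black
    m black
  l black
d black
i gray
  j gray
    f gray
      f→k: k black — skip
      f→o: o black — skip
      g gray
        g→b: b black — skip
      g black
      f→m: m black — skip
    f black
    j→m: m black — skip
    j→d: d black — skip
    c gray
    c black
  j black
  i→g: g black — skip
  i→c: c black — skip
  e gray
    e→g: g black — skip
  e black
  i→m: m black — skip
  i→n: n black — skip
i black
Every edge goes to a white or black vertex — no back edge, so the graph is acyclic.

No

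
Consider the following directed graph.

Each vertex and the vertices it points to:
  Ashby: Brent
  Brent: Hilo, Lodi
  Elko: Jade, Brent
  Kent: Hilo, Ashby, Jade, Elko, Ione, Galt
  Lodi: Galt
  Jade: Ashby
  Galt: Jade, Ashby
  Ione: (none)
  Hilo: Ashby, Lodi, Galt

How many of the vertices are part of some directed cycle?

6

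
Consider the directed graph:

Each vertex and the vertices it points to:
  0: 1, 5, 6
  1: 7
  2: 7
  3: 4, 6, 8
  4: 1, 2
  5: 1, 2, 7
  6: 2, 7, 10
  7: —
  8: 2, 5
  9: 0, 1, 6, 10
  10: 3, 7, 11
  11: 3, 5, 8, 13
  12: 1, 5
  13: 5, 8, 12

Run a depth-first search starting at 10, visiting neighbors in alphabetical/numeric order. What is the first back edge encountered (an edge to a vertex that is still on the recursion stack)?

6→10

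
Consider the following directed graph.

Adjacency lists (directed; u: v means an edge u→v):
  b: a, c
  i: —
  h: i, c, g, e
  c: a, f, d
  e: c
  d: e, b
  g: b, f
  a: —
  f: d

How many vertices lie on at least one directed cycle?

5

A vertex is on a directed cycle iff it belongs to a strongly connected component of size ≥ 2 (or has a self-loop).
The vertices on cycles are {b, c, d, e, f} — 5 in total.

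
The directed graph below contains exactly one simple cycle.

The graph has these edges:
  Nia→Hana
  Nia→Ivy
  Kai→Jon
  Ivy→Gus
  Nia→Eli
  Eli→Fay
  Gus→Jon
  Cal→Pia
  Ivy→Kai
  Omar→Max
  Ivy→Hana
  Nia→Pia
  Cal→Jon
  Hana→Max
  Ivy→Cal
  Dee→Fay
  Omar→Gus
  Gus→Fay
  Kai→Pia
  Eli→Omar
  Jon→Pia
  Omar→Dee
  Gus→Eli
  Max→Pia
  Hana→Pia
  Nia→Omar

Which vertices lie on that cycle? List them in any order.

Eli, Gus, Omar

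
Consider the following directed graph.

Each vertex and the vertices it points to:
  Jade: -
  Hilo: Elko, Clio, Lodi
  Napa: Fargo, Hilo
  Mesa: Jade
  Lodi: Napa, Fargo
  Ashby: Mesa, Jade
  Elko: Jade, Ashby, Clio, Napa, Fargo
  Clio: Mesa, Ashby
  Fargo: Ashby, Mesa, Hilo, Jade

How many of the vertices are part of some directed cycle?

5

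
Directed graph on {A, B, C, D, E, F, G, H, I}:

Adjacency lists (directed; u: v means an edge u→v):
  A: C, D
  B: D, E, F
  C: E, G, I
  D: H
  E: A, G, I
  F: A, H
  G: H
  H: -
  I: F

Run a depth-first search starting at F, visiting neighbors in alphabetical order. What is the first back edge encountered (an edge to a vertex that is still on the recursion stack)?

E->A

DFS from F (visiting neighbors in alphabetical order); mark gray on enter, black on exit:
F gray
  A gray
    C gray
      E gray
        E→A: A is gray → back edge
First back edge: E → A.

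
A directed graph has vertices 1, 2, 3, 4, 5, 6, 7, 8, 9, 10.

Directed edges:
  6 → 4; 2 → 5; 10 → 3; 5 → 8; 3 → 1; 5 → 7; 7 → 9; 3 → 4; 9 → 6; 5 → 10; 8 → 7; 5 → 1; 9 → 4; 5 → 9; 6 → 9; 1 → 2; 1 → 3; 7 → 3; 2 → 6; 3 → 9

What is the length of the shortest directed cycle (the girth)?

2

For each vertex v, BFS finds the shortest path from v back to v.
The shortest such closed walk is 1 → 3 → 1, length 2.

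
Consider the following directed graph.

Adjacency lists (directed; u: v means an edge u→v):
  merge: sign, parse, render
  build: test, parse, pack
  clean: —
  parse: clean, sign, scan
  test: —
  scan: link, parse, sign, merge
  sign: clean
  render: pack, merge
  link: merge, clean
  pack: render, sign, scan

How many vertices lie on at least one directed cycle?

A vertex is on a directed cycle iff it belongs to a strongly connected component of size ≥ 2 (or has a self-loop).
The vertices on cycles are {link, pack, scan, merge, parse, render} — 6 in total.

6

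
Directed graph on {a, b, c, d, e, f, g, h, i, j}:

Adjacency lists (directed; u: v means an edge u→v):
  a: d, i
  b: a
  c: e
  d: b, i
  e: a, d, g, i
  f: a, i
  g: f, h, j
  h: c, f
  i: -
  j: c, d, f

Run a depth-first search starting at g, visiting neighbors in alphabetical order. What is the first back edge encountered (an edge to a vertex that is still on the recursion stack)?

b->a

DFS from g (visiting neighbors in alphabetical order); mark gray on enter, black on exit:
g gray
  f gray
    a gray
      d gray
        b gray
          b→a: a is gray → back edge
First back edge: b → a.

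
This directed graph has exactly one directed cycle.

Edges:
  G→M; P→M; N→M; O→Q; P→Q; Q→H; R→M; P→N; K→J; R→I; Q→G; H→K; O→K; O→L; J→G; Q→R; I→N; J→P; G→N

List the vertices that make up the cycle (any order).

DFS with gray/black marking from Q:
Q gray
  G gray
    M gray
    M black
    N gray
      N→M: M black — skip
    N black
  G black
  H gray
    K gray
      J gray
        J→G: G black — skip
        P gray
          P→N: N black — skip
          P→M: M black — skip
          P→Q: Q is gray → back edge
Back edge closes the cycle Q → H → K → J → P → Q; its vertices are {H, J, K, P, Q}.

H, J, K, P, Q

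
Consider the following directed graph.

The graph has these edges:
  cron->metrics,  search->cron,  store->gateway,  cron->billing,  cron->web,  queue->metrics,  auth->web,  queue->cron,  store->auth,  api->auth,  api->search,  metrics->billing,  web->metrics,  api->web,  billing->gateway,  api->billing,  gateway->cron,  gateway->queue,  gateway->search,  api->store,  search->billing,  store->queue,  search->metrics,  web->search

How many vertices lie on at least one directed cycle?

7

A vertex is on a directed cycle iff it belongs to a strongly connected component of size ≥ 2 (or has a self-loop).
The vertices on cycles are {web, cron, queue, search, billing, gateway, metrics} — 7 in total.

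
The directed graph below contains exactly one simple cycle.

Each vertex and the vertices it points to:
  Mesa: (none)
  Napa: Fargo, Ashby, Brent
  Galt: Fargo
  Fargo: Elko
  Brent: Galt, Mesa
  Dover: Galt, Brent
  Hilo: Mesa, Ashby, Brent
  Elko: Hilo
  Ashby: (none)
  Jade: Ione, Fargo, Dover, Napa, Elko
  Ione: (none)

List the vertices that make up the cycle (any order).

Elko, Galt, Hilo, Brent, Fargo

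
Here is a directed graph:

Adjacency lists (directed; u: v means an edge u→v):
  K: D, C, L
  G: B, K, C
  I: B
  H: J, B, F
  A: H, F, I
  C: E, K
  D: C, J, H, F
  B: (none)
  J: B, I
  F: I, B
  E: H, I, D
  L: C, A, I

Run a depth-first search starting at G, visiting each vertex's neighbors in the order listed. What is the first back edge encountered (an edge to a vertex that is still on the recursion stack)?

DFS from G (visiting each vertex's neighbors in the order listed); mark gray on enter, black on exit:
G gray
  B gray
  B black
  K gray
    D gray
      C gray
        E gray
          H gray
            J gray
              J→B: B black — skip
              I gray
                I→B: B black — skip
              I black
            J black
            H→B: B black — skip
            F gray
              F→I: I black — skip
              F→B: B black — skip
            F black
          H black
          E→I: I black — skip
          E→D: D is gray → back edge
First back edge: E → D.

E->D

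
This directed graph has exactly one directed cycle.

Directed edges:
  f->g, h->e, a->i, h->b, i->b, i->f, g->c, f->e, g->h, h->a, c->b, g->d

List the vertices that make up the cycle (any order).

DFS with gray/black marking from g:
g gray
  h gray
    e gray
    e black
    a gray
      i gray
        b gray
        b black
        f gray
          f→e: e black — skip
          f→g: g is gray → back edge
Back edge closes the cycle g → h → a → i → f → g; its vertices are {a, f, g, h, i}.

a, f, g, h, i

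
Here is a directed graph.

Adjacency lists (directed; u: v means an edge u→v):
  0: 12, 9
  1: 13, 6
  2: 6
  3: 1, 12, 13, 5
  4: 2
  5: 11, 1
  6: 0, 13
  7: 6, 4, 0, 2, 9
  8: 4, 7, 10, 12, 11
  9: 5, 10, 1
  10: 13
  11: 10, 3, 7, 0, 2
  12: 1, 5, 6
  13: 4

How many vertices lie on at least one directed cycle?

13

A vertex is on a directed cycle iff it belongs to a strongly connected component of size ≥ 2 (or has a self-loop).
The vertices on cycles are {0, 1, 2, 3, 4, 5, 6, 7, 9, 10, 11, 12, 13} — 13 in total.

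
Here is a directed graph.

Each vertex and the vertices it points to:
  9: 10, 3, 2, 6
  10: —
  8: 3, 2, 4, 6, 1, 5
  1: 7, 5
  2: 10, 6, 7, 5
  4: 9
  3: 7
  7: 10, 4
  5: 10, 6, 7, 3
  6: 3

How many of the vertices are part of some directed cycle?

7

A vertex is on a directed cycle iff it belongs to a strongly connected component of size ≥ 2 (or has a self-loop).
The vertices on cycles are {2, 3, 4, 5, 6, 7, 9} — 7 in total.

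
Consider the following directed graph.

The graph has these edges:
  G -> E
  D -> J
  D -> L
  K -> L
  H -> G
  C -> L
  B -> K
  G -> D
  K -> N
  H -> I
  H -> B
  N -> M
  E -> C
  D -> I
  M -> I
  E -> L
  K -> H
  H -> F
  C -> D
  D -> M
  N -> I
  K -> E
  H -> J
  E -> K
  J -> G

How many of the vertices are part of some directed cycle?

A vertex is on a directed cycle iff it belongs to a strongly connected component of size ≥ 2 (or has a self-loop).
The vertices on cycles are {B, C, D, E, G, H, J, K} — 8 in total.

8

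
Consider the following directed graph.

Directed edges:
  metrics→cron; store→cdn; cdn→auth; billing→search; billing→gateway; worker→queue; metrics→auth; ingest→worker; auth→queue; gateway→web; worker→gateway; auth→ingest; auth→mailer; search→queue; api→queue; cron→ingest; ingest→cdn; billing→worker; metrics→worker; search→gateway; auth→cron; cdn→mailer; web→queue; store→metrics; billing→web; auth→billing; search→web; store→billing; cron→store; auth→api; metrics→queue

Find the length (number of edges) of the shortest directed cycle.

For each vertex v, BFS finds the shortest path from v back to v.
The shortest such closed walk is store → metrics → cron → store, length 3.

3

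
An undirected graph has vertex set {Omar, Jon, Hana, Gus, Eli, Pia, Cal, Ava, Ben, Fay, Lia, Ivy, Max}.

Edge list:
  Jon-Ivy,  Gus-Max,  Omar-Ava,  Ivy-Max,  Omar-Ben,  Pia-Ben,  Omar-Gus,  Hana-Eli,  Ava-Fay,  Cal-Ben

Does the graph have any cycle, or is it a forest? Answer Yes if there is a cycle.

DFS, tracking each vertex's parent; an edge to a visited non-parent vertex closes a cycle.
Start from Eli:
visit Eli (parent –)
  visit Hana (parent Eli)
    Hana–Eli: parent, skip
visit Omar (parent –)
  visit Ben (parent Omar)
    visit Pia (parent Ben)
      Pia–Ben: parent, skip
    Ben–Omar: parent, skip
    visit Cal (parent Ben)
      Cal–Ben: parent, skip
  visit Gus (parent Omar)
    Gus–Omar: parent, skip
    visit Max (parent Gus)
      visit Ivy (parent Max)
        Ivy–Max: parent, skip
        visit Jon (parent Ivy)
          Jon–Ivy: parent, skip
      Max–Gus: parent, skip
  visit Ava (parent Omar)
    visit Fay (parent Ava)
      Fay–Ava: parent, skip
    Ava–Omar: parent, skip
visit Lia (parent –)
No non-parent visited neighbor found — the graph is a forest.

No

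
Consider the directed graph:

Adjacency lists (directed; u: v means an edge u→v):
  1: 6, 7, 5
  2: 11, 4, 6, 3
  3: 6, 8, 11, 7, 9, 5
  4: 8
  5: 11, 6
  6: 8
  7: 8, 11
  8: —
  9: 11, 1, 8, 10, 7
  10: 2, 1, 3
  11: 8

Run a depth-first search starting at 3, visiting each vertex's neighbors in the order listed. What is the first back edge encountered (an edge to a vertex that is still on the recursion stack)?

2->3

DFS from 3 (visiting each vertex's neighbors in the order listed); mark gray on enter, black on exit:
3 gray
  6 gray
    8 gray
    8 black
  6 black
  3→8: 8 black — skip
  11 gray
    11→8: 8 black — skip
  11 black
  7 gray
    7→8: 8 black — skip
    7→11: 11 black — skip
  7 black
  9 gray
    9→11: 11 black — skip
    1 gray
      1→6: 6 black — skip
      1→7: 7 black — skip
      5 gray
        5→11: 11 black — skip
        5→6: 6 black — skip
      5 black
    1 black
    9→8: 8 black — skip
    10 gray
      2 gray
        2→11: 11 black — skip
        4 gray
          4→8: 8 black — skip
        4 black
        2→6: 6 black — skip
        2→3: 3 is gray → back edge
First back edge: 2 → 3.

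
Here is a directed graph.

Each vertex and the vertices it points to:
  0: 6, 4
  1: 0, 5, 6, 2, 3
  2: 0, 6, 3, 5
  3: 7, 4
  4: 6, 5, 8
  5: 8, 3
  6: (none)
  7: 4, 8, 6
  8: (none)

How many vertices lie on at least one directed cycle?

A vertex is on a directed cycle iff it belongs to a strongly connected component of size ≥ 2 (or has a self-loop).
The vertices on cycles are {3, 4, 5, 7} — 4 in total.

4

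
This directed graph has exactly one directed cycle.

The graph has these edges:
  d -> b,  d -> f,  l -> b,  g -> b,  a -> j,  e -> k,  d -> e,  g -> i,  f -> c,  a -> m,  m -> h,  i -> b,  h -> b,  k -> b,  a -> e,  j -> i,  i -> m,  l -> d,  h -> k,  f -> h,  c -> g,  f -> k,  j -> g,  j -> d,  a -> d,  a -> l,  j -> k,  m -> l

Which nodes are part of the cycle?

c, d, f, g, i, l, m

DFS with gray/black marking from m:
m gray
  l gray
    d gray
      f gray
        k gray
          b gray
          b black
        k black
        h gray
          h→b: b black — skip
          h→k: k black — skip
        h black
        c gray
          g gray
            g→b: b black — skip
            i gray
              i→m: m is gray → back edge
Back edge closes the cycle m → l → d → f → c → g → i → m; its vertices are {c, d, f, g, i, l, m}.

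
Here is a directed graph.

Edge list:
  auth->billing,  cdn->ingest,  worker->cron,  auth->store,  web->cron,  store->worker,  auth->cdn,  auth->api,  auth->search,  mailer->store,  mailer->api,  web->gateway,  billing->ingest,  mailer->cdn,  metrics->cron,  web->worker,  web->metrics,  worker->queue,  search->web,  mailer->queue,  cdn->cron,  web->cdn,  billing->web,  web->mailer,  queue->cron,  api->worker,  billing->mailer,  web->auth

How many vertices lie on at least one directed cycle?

4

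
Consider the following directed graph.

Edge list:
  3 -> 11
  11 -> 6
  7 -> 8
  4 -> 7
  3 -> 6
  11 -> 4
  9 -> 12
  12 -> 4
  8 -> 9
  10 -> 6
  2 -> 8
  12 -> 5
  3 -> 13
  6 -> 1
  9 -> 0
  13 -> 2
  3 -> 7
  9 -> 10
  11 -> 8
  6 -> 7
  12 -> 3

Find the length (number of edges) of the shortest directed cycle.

5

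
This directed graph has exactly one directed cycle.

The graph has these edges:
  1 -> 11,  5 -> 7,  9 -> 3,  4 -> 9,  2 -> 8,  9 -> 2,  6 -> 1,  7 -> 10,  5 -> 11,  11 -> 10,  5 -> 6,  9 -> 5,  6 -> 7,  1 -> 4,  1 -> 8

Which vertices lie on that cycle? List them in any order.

DFS with gray/black marking from 9:
9 gray
  5 gray
    7 gray
      10 gray
      10 black
    7 black
    11 gray
      11→10: 10 black — skip
    11 black
    6 gray
      6→7: 7 black — skip
      1 gray
        4 gray
          4→9: 9 is gray → back edge
Back edge closes the cycle 9 → 5 → 6 → 1 → 4 → 9; its vertices are {1, 4, 5, 6, 9}.

1, 4, 5, 6, 9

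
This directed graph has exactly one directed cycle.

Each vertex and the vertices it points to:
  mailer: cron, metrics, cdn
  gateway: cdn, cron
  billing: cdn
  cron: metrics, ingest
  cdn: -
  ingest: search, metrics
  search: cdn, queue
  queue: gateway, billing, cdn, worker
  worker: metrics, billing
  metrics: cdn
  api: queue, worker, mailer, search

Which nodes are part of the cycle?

cron, queue, ingest, search, gateway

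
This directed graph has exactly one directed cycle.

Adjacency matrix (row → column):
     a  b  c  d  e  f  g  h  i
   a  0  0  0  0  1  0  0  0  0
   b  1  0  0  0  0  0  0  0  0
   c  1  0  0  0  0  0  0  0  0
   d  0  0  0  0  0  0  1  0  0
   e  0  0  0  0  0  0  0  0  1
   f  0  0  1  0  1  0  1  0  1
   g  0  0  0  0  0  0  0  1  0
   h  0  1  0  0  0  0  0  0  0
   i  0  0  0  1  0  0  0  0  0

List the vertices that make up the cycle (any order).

DFS with gray/black marking from i:
i gray
  d gray
    g gray
      h gray
        b gray
          a gray
            e gray
              e→i: i is gray → back edge
Back edge closes the cycle i → d → g → h → b → a → e → i; its vertices are {a, b, d, e, g, h, i}.

a, b, d, e, g, h, i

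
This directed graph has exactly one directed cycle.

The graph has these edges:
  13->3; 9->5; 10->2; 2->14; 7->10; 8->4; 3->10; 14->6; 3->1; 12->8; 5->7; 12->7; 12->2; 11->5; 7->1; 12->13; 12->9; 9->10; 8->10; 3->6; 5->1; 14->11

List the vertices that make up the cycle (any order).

DFS with gray/black marking from 2:
2 gray
  14 gray
    11 gray
      5 gray
        7 gray
          1 gray
          1 black
          10 gray
            10→2: 2 is gray → back edge
Back edge closes the cycle 2 → 14 → 11 → 5 → 7 → 10 → 2; its vertices are {2, 5, 7, 10, 11, 14}.

2, 5, 7, 10, 11, 14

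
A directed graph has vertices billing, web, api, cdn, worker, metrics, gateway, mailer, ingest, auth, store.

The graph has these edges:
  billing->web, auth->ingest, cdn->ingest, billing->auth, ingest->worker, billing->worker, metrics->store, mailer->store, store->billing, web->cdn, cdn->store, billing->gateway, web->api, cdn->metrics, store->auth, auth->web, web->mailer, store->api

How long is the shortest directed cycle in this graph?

4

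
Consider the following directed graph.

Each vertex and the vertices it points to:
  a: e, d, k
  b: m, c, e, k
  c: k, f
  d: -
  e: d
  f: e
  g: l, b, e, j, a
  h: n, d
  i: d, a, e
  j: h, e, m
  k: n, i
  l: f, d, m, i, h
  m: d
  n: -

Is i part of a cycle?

i is on a cycle iff i can reach itself via ≥1 edge.
i → a → k → i — yes.

Yes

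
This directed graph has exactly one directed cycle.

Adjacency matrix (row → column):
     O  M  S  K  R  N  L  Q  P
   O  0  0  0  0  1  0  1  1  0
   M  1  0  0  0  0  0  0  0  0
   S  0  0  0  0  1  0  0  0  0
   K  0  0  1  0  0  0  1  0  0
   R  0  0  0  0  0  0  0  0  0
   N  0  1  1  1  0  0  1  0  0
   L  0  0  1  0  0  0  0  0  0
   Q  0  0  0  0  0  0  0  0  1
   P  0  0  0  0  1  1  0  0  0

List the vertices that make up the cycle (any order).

DFS with gray/black marking from N:
N gray
  L gray
    S gray
      R gray
      R black
    S black
  L black
  N→S: S black — skip
  K gray
    K→L: L black — skip
    K→S: S black — skip
  K black
  M gray
    O gray
      Q gray
        P gray
          P→R: R black — skip
          P→N: N is gray → back edge
Back edge closes the cycle N → M → O → Q → P → N; its vertices are {M, N, O, P, Q}.

M, N, O, P, Q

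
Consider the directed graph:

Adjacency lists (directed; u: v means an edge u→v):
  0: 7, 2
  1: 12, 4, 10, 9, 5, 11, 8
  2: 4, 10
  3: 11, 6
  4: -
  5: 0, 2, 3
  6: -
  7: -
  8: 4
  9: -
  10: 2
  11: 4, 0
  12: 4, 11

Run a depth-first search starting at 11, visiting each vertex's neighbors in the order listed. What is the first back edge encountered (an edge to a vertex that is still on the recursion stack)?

DFS from 11 (visiting each vertex's neighbors in the order listed); mark gray on enter, black on exit:
11 gray
  4 gray
  4 black
  0 gray
    7 gray
    7 black
    2 gray
      2→4: 4 black — skip
      10 gray
        10→2: 2 is gray → back edge
First back edge: 10 → 2.

10→2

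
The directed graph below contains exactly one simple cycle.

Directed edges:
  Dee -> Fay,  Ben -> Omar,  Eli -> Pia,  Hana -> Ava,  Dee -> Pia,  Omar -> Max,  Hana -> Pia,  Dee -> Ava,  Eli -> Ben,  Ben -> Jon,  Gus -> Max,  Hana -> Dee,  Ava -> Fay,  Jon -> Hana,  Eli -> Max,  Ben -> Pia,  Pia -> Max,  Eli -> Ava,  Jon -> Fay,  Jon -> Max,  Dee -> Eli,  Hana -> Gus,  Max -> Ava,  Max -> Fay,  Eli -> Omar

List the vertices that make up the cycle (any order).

DFS with gray/black marking from Hana:
Hana gray
  Pia gray
    Max gray
      Ava gray
        Fay gray
        Fay black
      Ava black
      Max→Fay: Fay black — skip
    Max black
  Pia black
  Dee gray
    Dee→Fay: Fay black — skip
    Dee→Ava: Ava black — skip
    Eli gray
      Omar gray
        Omar→Max: Max black — skip
      Omar black
      Eli→Max: Max black — skip
      Eli→Pia: Pia black — skip
      Ben gray
        Ben→Pia: Pia black — skip
        Jon gray
          Jon→Fay: Fay black — skip
          Jon→Hana: Hana is gray → back edge
Back edge closes the cycle Hana → Dee → Eli → Ben → Jon → Hana; its vertices are {Ben, Dee, Eli, Jon, Hana}.

Ben, Dee, Eli, Jon, Hana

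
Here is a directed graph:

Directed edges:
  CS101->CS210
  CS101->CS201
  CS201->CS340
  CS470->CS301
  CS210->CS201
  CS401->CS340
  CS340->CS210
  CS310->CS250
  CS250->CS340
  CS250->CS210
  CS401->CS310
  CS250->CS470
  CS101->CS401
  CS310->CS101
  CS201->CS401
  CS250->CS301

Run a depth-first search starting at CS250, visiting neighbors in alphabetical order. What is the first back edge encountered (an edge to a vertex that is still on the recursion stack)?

DFS from CS250 (visiting neighbors in alphabetical order); mark gray on enter, black on exit:
CS250 gray
  CS210 gray
    CS201 gray
      CS340 gray
        CS340→CS210: CS210 is gray → back edge
First back edge: CS340 → CS210.

CS340→CS210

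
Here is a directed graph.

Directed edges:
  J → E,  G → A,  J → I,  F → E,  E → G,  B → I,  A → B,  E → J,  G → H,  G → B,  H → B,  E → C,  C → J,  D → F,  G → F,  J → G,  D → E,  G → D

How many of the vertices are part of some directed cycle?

A vertex is on a directed cycle iff it belongs to a strongly connected component of size ≥ 2 (or has a self-loop).
The vertices on cycles are {C, D, E, F, G, J} — 6 in total.

6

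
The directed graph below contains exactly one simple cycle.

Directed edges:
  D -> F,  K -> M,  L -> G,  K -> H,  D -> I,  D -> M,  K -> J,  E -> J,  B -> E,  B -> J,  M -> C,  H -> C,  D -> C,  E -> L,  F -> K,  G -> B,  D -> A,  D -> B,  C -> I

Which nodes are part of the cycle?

B, E, G, L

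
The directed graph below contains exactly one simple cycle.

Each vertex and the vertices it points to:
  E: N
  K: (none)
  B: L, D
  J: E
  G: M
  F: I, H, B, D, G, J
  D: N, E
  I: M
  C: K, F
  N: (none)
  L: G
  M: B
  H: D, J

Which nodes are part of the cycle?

DFS with gray/black marking from B:
B gray
  L gray
    G gray
      M gray
        M→B: B is gray → back edge
Back edge closes the cycle B → L → G → M → B; its vertices are {B, G, L, M}.

B, G, L, M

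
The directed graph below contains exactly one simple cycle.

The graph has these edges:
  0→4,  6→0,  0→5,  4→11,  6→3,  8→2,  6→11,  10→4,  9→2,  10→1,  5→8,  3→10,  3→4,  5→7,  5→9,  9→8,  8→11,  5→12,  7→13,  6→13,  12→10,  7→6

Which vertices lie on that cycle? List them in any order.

DFS with gray/black marking from 5:
5 gray
  8 gray
    11 gray
    11 black
    2 gray
    2 black
  8 black
  7 gray
    13 gray
    13 black
    6 gray
      6→13: 13 black — skip
      6→11: 11 black — skip
      3 gray
        10 gray
          1 gray
          1 black
          4 gray
            4→11: 11 black — skip
          4 black
        10 black
        3→4: 4 black — skip
      3 black
      0 gray
        0→5: 5 is gray → back edge
Back edge closes the cycle 5 → 7 → 6 → 0 → 5; its vertices are {0, 5, 6, 7}.

0, 5, 6, 7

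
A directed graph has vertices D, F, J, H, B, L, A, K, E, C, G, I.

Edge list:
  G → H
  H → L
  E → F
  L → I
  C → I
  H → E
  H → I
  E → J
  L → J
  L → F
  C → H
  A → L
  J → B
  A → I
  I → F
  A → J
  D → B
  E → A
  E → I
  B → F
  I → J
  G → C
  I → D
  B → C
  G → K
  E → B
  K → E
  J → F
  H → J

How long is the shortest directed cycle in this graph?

For each vertex v, BFS finds the shortest path from v back to v.
The shortest such closed walk is H → J → B → C → H, length 4.

4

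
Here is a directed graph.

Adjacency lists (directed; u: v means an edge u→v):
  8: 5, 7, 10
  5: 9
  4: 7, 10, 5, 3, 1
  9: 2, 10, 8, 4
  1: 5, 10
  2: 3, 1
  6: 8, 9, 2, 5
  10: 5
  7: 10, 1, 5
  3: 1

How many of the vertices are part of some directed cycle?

A vertex is on a directed cycle iff it belongs to a strongly connected component of size ≥ 2 (or has a self-loop).
The vertices on cycles are {1, 2, 3, 4, 5, 7, 8, 9, 10} — 9 in total.

9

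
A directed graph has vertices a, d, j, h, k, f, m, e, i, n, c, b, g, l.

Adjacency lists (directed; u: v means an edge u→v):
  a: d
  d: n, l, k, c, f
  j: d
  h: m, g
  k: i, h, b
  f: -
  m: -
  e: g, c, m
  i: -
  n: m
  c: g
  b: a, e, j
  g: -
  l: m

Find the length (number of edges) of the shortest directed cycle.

For each vertex v, BFS finds the shortest path from v back to v.
The shortest such closed walk is d → k → b → j → d, length 4.

4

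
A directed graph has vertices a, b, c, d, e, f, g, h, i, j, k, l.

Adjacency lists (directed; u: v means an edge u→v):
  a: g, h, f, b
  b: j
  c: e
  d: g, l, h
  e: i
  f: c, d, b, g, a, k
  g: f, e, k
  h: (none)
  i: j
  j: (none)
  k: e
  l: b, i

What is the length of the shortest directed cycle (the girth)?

2

For each vertex v, BFS finds the shortest path from v back to v.
The shortest such closed walk is f → g → f, length 2.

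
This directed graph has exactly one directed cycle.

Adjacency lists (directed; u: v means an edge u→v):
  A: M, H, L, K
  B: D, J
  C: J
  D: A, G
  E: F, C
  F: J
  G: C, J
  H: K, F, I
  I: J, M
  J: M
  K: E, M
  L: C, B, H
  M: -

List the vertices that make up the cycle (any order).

DFS with gray/black marking from A:
A gray
  M gray
  M black
  H gray
    K gray
      E gray
        F gray
          J gray
            J→M: M black — skip
          J black
        F black
        C gray
          C→J: J black — skip
        C black
      E black
      K→M: M black — skip
    K black
    H→F: F black — skip
    I gray
      I→J: J black — skip
      I→M: M black — skip
    I black
  H black
  L gray
    L→C: C black — skip
    B gray
      D gray
        D→A: A is gray → back edge
Back edge closes the cycle A → L → B → D → A; its vertices are {A, B, D, L}.

A, B, D, L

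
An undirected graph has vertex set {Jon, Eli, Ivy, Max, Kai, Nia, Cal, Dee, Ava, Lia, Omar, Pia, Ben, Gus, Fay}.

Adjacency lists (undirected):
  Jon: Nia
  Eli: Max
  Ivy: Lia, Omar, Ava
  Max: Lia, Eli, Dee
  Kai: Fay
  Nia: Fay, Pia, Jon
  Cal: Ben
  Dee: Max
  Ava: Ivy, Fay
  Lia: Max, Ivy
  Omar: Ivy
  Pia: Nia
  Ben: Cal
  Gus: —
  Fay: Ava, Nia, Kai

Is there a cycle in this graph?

No

DFS, tracking each vertex's parent; an edge to a visited non-parent vertex closes a cycle.
Start from Ivy:
visit Ivy (parent –)
  visit Lia (parent Ivy)
    visit Max (parent Lia)
      Max–Lia: parent, skip
      visit Eli (parent Max)
        Eli–Max: parent, skip
      visit Dee (parent Max)
        Dee–Max: parent, skip
    Lia–Ivy: parent, skip
  visit Omar (parent Ivy)
    Omar–Ivy: parent, skip
  visit Ava (parent Ivy)
    Ava–Ivy: parent, skip
    visit Fay (parent Ava)
      Fay–Ava: parent, skip
      visit Nia (parent Fay)
        Nia–Fay: parent, skip
        visit Pia (parent Nia)
          Pia–Nia: parent, skip
        visit Jon (parent Nia)
          Jon–Nia: parent, skip
      visit Kai (parent Fay)
        Kai–Fay: parent, skip
visit Cal (parent –)
  visit Ben (parent Cal)
    Ben–Cal: parent, skip
visit Gus (parent –)
No non-parent visited neighbor found — the graph is a forest.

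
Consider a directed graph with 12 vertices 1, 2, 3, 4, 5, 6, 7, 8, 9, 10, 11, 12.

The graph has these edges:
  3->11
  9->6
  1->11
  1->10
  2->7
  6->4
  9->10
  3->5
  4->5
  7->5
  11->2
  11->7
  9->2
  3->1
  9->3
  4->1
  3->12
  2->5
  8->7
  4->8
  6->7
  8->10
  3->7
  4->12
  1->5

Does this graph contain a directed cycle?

DFS with white/gray/black marking, starting from 4:
4 gray
  8 gray
    10 gray
    10 black
    7 gray
      5 gray
      5 black
    7 black
  8 black
  1 gray
    1→10: 10 black — skip
    1→5: 5 black — skip
    11 gray
      2 gray
        2→7: 7 black — skip
        2→5: 5 black — skip
      2 black
      11→7: 7 black — skip
    11 black
  1 black
  12 gray
  12 black
  4→5: 5 black — skip
4 black
3 gray
  3→11: 11 black — skip
  3→5: 5 black — skip
  3→1: 1 black — skip
  3→7: 7 black — skip
  3→12: 12 black — skip
3 black
6 gray
  6→7: 7 black — skip
  6→4: 4 black — skip
6 black
9 gray
  9→2: 2 black — skip
  9→6: 6 black — skip
  9→10: 10 black — skip
  9→3: 3 black — skip
9 black
Every edge goes to a white or black vertex — no back edge, so the graph is acyclic.

No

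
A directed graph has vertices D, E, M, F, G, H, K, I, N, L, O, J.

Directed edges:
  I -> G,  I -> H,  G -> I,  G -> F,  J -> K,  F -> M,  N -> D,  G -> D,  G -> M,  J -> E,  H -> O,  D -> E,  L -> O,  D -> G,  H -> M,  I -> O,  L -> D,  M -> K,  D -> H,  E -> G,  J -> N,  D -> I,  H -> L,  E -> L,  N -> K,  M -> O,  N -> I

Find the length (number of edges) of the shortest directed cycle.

2

For each vertex v, BFS finds the shortest path from v back to v.
The shortest such closed walk is D → G → D, length 2.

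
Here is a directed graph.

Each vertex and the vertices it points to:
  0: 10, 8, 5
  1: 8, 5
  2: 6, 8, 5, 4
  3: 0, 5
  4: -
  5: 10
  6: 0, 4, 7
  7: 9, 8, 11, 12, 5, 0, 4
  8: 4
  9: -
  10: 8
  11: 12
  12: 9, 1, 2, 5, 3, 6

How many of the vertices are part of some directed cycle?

5

A vertex is on a directed cycle iff it belongs to a strongly connected component of size ≥ 2 (or has a self-loop).
The vertices on cycles are {2, 6, 7, 11, 12} — 5 in total.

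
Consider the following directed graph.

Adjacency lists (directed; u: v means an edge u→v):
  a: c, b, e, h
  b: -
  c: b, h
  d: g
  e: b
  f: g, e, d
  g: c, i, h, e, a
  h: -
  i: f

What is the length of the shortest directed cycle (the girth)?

3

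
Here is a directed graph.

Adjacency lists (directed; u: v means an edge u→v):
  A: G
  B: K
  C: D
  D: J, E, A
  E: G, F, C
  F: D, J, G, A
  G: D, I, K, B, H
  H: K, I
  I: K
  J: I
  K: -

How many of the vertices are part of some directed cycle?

A vertex is on a directed cycle iff it belongs to a strongly connected component of size ≥ 2 (or has a self-loop).
The vertices on cycles are {A, C, D, E, F, G} — 6 in total.

6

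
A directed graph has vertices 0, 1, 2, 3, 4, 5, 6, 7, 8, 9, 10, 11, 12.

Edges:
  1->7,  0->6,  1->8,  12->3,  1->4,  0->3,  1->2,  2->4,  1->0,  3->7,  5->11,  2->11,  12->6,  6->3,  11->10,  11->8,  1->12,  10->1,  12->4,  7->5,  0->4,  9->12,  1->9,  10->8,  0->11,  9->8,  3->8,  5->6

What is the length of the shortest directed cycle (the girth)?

For each vertex v, BFS finds the shortest path from v back to v.
The shortest such closed walk is 1 → 0 → 11 → 10 → 1, length 4.

4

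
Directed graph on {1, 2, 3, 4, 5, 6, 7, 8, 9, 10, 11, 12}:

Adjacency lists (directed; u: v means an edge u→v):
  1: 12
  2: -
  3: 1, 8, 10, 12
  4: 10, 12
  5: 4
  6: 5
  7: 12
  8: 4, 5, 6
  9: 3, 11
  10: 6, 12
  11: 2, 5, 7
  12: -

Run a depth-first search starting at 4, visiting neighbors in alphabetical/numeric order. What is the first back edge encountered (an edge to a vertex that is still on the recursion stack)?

DFS from 4 (visiting neighbors in alphabetical/numeric order); mark gray on enter, black on exit:
4 gray
  10 gray
    6 gray
      5 gray
        5→4: 4 is gray → back edge
First back edge: 5 → 4.

5→4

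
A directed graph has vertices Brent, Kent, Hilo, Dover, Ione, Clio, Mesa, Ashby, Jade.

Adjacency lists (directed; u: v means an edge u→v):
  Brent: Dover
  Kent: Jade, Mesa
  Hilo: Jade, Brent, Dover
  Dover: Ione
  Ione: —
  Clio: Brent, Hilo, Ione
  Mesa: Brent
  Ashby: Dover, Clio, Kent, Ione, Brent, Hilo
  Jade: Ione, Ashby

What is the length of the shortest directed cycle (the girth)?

3

For each vertex v, BFS finds the shortest path from v back to v.
The shortest such closed walk is Kent → Jade → Ashby → Kent, length 3.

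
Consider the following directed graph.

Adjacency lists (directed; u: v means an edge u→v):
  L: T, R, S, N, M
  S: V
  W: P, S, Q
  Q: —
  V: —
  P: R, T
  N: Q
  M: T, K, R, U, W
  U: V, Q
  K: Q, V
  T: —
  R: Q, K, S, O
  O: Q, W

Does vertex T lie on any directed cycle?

T lies on a cycle iff there is a path from T back to itself.
Exploring from T, it never reaches itself; equivalently, its strongly connected component is a singleton.

No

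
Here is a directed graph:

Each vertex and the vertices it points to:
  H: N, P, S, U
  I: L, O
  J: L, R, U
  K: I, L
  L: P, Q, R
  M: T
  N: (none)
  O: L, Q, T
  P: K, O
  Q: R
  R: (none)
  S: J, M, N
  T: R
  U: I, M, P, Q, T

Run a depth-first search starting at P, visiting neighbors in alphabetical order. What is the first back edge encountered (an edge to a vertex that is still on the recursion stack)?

L→P

DFS from P (visiting neighbors in alphabetical order); mark gray on enter, black on exit:
P gray
  K gray
    I gray
      L gray
        L→P: P is gray → back edge
First back edge: L → P.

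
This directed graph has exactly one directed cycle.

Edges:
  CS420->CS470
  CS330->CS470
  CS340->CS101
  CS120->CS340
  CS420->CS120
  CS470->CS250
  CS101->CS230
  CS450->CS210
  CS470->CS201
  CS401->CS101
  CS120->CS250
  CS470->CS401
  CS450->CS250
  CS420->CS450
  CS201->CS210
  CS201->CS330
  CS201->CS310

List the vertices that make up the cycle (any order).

CS201, CS330, CS470

DFS with gray/black marking from CS470:
CS470 gray
  CS250 gray
  CS250 black
  CS201 gray
    CS330 gray
      CS330→CS470: CS470 is gray → back edge
Back edge closes the cycle CS470 → CS201 → CS330 → CS470; its vertices are {CS201, CS330, CS470}.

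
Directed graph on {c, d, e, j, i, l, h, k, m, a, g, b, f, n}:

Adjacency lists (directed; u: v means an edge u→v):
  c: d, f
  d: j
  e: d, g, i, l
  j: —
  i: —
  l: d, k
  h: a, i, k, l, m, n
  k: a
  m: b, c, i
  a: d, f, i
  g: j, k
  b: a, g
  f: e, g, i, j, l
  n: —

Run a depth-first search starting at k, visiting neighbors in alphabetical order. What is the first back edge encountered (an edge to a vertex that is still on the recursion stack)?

g→k

DFS from k (visiting neighbors in alphabetical order); mark gray on enter, black on exit:
k gray
  a gray
    d gray
      j gray
      j black
    d black
    f gray
      e gray
        e→d: d black — skip
        g gray
          g→j: j black — skip
          g→k: k is gray → back edge
First back edge: g → k.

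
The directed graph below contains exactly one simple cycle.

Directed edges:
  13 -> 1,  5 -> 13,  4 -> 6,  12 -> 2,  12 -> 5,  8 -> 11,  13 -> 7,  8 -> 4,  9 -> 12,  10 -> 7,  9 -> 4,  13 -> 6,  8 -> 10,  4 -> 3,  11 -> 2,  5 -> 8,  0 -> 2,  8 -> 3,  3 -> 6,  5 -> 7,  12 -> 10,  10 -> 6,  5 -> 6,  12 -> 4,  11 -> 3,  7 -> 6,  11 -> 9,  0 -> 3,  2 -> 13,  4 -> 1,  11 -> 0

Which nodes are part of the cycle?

5, 8, 9, 11, 12

DFS with gray/black marking from 11:
11 gray
  0 gray
    3 gray
      6 gray
      6 black
    3 black
    2 gray
      13 gray
        7 gray
          7→6: 6 black — skip
        7 black
        13→6: 6 black — skip
        1 gray
        1 black
      13 black
    2 black
  0 black
  11→2: 2 black — skip
  9 gray
    12 gray
      5 gray
        5→13: 13 black — skip
        5→6: 6 black — skip
        5→7: 7 black — skip
        8 gray
          8→3: 3 black — skip
          4 gray
            4→1: 1 black — skip
            4→3: 3 black — skip
            4→6: 6 black — skip
          4 black
          10 gray
            10→6: 6 black — skip
            10→7: 7 black — skip
          10 black
          8→11: 11 is gray → back edge
Back edge closes the cycle 11 → 9 → 12 → 5 → 8 → 11; its vertices are {5, 8, 9, 11, 12}.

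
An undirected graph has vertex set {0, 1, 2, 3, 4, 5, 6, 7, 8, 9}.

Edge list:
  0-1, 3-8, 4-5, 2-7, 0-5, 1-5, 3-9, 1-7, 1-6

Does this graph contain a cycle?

DFS, tracking each vertex's parent; an edge to a visited non-parent vertex closes a cycle.
Start from 7:
visit 7 (parent –)
  visit 2 (parent 7)
    2–7: parent, skip
  visit 1 (parent 7)
    visit 5 (parent 1)
      5–1: parent, skip
      visit 4 (parent 5)
        4–5: parent, skip
      visit 0 (parent 5)
        0–1: 1 visited and ≠ parent → cycle
Cycle: 1 – 5 – 0 – 1.

Yes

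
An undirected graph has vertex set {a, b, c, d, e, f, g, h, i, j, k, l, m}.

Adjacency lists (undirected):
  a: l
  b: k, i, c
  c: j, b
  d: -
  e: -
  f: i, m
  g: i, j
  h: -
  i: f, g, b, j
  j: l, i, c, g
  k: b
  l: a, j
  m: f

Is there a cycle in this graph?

Yes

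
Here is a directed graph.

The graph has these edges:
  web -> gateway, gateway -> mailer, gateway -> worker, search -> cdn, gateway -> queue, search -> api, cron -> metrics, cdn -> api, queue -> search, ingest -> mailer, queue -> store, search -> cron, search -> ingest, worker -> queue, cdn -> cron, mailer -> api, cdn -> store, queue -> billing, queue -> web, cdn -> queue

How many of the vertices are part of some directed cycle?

A vertex is on a directed cycle iff it belongs to a strongly connected component of size ≥ 2 (or has a self-loop).
The vertices on cycles are {cdn, web, queue, search, worker, gateway} — 6 in total.

6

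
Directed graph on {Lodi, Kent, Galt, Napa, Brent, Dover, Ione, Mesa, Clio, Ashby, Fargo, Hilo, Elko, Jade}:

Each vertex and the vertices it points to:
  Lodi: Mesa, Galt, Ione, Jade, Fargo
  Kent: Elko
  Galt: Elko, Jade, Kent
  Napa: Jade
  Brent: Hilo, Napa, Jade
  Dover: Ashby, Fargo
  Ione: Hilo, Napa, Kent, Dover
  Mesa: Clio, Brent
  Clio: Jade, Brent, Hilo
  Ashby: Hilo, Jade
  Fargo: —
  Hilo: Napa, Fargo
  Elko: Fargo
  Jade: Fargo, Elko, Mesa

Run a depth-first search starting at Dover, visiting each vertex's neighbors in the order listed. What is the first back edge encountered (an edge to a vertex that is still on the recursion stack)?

DFS from Dover (visiting each vertex's neighbors in the order listed); mark gray on enter, black on exit:
Dover gray
  Ashby gray
    Hilo gray
      Napa gray
        Jade gray
          Fargo gray
          Fargo black
          Elko gray
            Elko→Fargo: Fargo black — skip
          Elko black
          Mesa gray
            Clio gray
              Clio→Jade: Jade is gray → back edge
First back edge: Clio → Jade.

Clio->Jade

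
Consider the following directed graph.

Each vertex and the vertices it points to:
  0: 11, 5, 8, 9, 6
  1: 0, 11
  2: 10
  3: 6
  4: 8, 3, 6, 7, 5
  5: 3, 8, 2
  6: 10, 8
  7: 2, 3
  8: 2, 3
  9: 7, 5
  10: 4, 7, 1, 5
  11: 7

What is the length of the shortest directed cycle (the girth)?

For each vertex v, BFS finds the shortest path from v back to v.
The shortest such closed walk is 10 → 5 → 2 → 10, length 3.

3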